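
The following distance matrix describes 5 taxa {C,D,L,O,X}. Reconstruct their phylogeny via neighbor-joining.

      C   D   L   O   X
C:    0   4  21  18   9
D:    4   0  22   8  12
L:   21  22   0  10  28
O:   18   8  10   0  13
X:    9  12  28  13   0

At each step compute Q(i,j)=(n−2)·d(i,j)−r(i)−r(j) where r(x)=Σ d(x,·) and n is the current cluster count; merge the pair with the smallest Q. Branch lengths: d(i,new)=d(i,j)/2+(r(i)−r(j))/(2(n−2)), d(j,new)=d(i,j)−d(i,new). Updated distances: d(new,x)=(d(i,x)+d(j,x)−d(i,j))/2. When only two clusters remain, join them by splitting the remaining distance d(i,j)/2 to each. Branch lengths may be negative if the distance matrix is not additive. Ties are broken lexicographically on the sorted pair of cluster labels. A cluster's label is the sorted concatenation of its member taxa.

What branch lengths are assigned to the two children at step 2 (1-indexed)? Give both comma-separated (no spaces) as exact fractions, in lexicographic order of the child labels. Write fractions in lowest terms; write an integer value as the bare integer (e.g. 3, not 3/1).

iteration 1: select L,O (d=10, Q=-100); attach at lengths (31/3, -1/3); label the merged cluster LO
  updated: d(C,LO)=29/2, d(D,LO)=10, d(LO,X)=31/2
iteration 2: select C,X (d=9, Q=-46); attach at lengths (9/4, 27/4); label the merged cluster CX
  updated: d(CX,D)=7/2, d(CX,LO)=21/2
iteration 3: select CX,D (d=7/2, Q=-24); attach at lengths (2, 3/2); label the merged cluster CDX
  updated: d(CDX,LO)=17/2
iteration 4: select CDX,LO (d=17/2); attach at lengths (17/4, 17/4); label the merged cluster CDLOX
final tree: (((C:9/4,X:27/4):2,D:3/2):17/4,(L:31/3,O:-1/3):17/4)
total length: 31

9/4,27/4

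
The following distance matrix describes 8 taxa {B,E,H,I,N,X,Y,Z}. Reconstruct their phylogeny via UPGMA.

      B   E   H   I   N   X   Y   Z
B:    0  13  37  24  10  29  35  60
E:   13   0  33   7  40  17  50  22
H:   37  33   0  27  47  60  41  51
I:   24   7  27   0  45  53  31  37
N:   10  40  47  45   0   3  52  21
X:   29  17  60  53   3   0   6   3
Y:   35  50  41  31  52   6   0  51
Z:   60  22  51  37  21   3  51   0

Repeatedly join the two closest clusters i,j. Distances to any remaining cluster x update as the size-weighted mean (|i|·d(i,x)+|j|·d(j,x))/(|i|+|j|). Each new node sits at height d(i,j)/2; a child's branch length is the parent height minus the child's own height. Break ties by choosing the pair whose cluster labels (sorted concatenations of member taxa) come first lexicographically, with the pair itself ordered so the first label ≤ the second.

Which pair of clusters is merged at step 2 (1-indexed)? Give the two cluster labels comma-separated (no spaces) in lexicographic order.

E,I

step 1: merge (N,X) at d=3; branch lengths N→3/2, X→3/2; new cluster NX
  updated: d(B,NX)=39/2, d(E,NX)=57/2, d(H,NX)=107/2, d(I,NX)=49, d(NX,Y)=29, d(NX,Z)=12
step 2: merge (E,I) at d=7; branch lengths E→7/2, I→7/2; new cluster EI
  updated: d(B,EI)=37/2, d(EI,H)=30, d(EI,NX)=155/4, d(EI,Y)=81/2, d(EI,Z)=59/2
step 3: merge (NX,Z) at d=12; branch lengths NX→9/2, Z→6; new cluster NXZ
  updated: d(B,NXZ)=33, d(EI,NXZ)=107/3, d(H,NXZ)=158/3, d(NXZ,Y)=109/3
step 4: merge (B,EI) at d=37/2; branch lengths B→37/4, EI→23/4; new cluster BEI
  updated: d(BEI,H)=97/3, d(BEI,NXZ)=313/9, d(BEI,Y)=116/3
step 5: merge (BEI,H) at d=97/3; branch lengths BEI→83/12, H→97/6; new cluster BEHI
  updated: d(BEHI,NXZ)=157/4, d(BEHI,Y)=157/4
step 6: merge (NXZ,Y) at d=109/3; branch lengths NXZ→73/6, Y→109/6; new cluster NXYZ
  updated: d(BEHI,NXYZ)=157/4
step 7: merge (BEHI,NXYZ) at d=157/4; branch lengths BEHI→83/24, NXYZ→35/24; new cluster BEHINXYZ
final tree: (((B:37/4,(E:7/2,I:7/2):23/4):83/12,H:97/6):83/24,(((N:3/2,X:3/2):9/2,Z:6):73/6,Y:109/6):35/24)
total length: 563/6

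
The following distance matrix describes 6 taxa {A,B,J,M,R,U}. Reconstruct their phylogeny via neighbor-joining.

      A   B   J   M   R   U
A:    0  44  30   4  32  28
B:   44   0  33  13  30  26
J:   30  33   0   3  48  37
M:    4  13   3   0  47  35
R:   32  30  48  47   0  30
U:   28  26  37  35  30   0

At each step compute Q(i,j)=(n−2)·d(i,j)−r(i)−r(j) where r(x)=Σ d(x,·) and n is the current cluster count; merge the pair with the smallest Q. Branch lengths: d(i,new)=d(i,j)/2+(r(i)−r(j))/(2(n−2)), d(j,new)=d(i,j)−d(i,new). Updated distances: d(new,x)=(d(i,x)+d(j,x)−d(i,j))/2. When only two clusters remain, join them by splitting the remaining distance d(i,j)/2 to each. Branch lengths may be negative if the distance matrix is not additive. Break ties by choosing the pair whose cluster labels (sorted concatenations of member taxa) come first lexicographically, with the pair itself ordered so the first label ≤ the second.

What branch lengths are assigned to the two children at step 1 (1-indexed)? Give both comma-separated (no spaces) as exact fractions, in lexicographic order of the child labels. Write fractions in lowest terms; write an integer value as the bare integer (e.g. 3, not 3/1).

61/8,-37/8

iteration 1: select J,M (d=3, Q=-241); attach at lengths (61/8, -37/8); label the merged cluster JM
  updated: d(A,JM)=31/2, d(B,JM)=43/2, d(JM,R)=46, d(JM,U)=69/2
iteration 2: select A,JM (d=31/2, Q=-381/2); attach at lengths (97/12, 89/12); label the merged cluster AJM
  updated: d(AJM,B)=25, d(AJM,R)=125/4, d(AJM,U)=47/2
iteration 3: select AJM,U (d=47/2, Q=-449/4); attach at lengths (189/16, 187/16); label the merged cluster AJMU
  updated: d(AJMU,B)=55/4, d(AJMU,R)=151/8
iteration 4: select AJMU,B (d=55/4, Q=-501/8); attach at lengths (21/16, 199/16); label the merged cluster ABJMU
  updated: d(ABJMU,R)=281/16
iteration 5: select ABJMU,R (d=281/16); attach at lengths (281/32, 281/32); label the merged cluster ABJMRU
final tree: ((((A:97/12,(J:61/8,M:-37/8):89/12):189/16,U:187/16):21/16,B:199/16):281/32,R:281/32)
total length: 1173/16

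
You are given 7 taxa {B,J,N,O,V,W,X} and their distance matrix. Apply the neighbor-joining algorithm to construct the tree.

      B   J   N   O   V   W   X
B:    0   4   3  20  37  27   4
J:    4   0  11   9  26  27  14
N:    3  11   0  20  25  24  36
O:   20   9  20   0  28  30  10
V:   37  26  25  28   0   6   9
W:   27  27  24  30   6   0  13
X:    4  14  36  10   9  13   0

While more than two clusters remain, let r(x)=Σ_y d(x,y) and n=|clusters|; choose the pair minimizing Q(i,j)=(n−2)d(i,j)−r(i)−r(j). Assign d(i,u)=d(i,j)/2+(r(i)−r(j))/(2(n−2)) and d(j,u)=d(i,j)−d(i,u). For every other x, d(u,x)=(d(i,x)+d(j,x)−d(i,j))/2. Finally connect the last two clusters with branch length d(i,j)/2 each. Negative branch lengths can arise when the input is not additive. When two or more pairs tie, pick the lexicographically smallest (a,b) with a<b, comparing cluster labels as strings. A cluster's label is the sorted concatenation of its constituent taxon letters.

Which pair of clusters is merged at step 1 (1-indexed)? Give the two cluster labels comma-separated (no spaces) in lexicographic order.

1. join V+W (d=6, Q=-228) ⇒ VW; edges |V|=17/5, |W|=13/5
  updated: d(B,VW)=29, d(J,VW)=47/2, d(N,VW)=43/2, d(O,VW)=26, d(VW,X)=8
2. join VW+X (d=8, Q=-148) ⇒ VWX; edges |VW|=17/2, |X|=-1/2
  updated: d(B,VWX)=25/2, d(J,VWX)=59/4, d(N,VWX)=99/4, d(O,VWX)=14
3. join B+N (d=3, Q=-357/4) ⇒ BN; edges |B|=-41/24, |N|=113/24
  updated: d(BN,J)=6, d(BN,O)=37/2, d(BN,VWX)=137/8
4. join BN+J (d=6, Q=-475/8) ⇒ BJN; edges |BN|=191/32, |J|=1/32
  updated: d(BJN,O)=43/4, d(BJN,VWX)=207/16
5. join BJN+O (d=43/4, Q=-603/16) ⇒ BJNO; edges |BJN|=155/32, |O|=189/32
  updated: d(BJNO,VWX)=259/32
6. join BJNO+VWX (d=259/32) ⇒ BJNOVWX; edges |BJNO|=259/64, |VWX|=259/64
final tree: ((((B:-41/24,N:113/24):191/32,J:1/32):155/32,O:189/32):259/64,((V:17/5,W:13/5):17/2,X:-1/2):259/64)
total length: 1339/32

V,W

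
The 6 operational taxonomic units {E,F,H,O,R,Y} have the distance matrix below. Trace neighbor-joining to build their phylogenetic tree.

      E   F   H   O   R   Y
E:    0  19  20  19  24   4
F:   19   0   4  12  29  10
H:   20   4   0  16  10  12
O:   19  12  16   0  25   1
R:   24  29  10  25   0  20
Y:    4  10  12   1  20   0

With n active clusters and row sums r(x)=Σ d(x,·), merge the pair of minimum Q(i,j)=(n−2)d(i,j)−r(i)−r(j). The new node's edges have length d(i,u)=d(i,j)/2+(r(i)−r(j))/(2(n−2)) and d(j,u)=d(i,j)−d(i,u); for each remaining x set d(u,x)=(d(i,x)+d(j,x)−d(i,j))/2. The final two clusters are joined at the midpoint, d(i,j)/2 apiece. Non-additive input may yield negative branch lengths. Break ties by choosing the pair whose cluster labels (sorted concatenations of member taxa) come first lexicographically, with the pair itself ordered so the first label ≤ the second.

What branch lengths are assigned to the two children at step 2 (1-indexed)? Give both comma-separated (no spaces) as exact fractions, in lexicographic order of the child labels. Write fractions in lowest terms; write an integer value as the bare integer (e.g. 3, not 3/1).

1. join H+R (d=10, Q=-130) ⇒ HR; edges |H|=-3/4, |R|=43/4
  updated: d(E,HR)=17, d(F,HR)=23/2, d(HR,O)=31/2, d(HR,Y)=11
2. join E+Y (d=4, Q=-73) ⇒ EY; edges |E|=15/2, |Y|=-7/2
  updated: d(EY,F)=25/2, d(EY,HR)=12, d(EY,O)=8
3. join EY+O (d=8, Q=-52) ⇒ EOY; edges |EY|=13/4, |O|=19/4
  updated: d(EOY,F)=33/4, d(EOY,HR)=39/4
4. join EOY+F (d=33/4, Q=-59/2) ⇒ EFOY; edges |EOY|=13/4, |F|=5
  updated: d(EFOY,HR)=13/2
5. join EFOY+HR (d=13/2) ⇒ EFHORY; edges |EFOY|=13/4, |HR|=13/4
final tree: ((((E:15/2,Y:-7/2):13/4,O:19/4):13/4,F:5):13/4,(H:-3/4,R:43/4):13/4)
total length: 147/4

15/2,-7/2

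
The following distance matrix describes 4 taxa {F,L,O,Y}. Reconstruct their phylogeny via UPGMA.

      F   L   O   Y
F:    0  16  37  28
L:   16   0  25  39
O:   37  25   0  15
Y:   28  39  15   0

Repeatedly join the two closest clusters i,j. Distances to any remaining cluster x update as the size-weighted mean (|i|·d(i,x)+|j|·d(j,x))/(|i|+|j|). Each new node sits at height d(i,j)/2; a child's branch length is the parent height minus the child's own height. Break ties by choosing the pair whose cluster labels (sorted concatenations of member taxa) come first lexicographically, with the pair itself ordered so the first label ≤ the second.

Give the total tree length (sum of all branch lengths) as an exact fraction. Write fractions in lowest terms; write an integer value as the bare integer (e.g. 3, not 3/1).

iteration 1: select O,Y (d=15); attach at lengths (15/2, 15/2); label the merged cluster OY
  updated: d(F,OY)=65/2, d(L,OY)=32
iteration 2: select F,L (d=16); attach at lengths (8, 8); label the merged cluster FL
  updated: d(FL,OY)=129/4
iteration 3: select FL,OY (d=129/4); attach at lengths (65/8, 69/8); label the merged cluster FLOY
final tree: ((F:8,L:8):65/8,(O:15/2,Y:15/2):69/8)
total length: 191/4

191/4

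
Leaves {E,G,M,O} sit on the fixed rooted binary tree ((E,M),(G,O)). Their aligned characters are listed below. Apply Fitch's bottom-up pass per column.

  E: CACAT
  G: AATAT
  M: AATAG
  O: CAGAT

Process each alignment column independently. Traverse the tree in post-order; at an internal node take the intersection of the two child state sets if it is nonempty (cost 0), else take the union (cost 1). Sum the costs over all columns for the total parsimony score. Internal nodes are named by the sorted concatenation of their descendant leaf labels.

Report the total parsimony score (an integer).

site 0, node EM: E={C} ∪ M={A} → {A,C} (+1)
site 0, node GO: G={A} ∪ O={C} → {A,C} (+1)
site 0, node EGMO: EM={A,C} ∩ GO={A,C} → {A,C} (+0)
site 1, node EM: E={A} ∩ M={A} → {A} (+0)
site 1, node GO: G={A} ∩ O={A} → {A} (+0)
site 1, node EGMO: EM={A} ∩ GO={A} → {A} (+0)
site 2, node EM: E={C} ∪ M={T} → {C,T} (+1)
site 2, node GO: G={T} ∪ O={G} → {G,T} (+1)
site 2, node EGMO: EM={C,T} ∩ GO={G,T} → {T} (+0)
site 3, node EM: E={A} ∩ M={A} → {A} (+0)
site 3, node GO: G={A} ∩ O={A} → {A} (+0)
site 3, node EGMO: EM={A} ∩ GO={A} → {A} (+0)
site 4, node EM: E={T} ∪ M={G} → {G,T} (+1)
site 4, node GO: G={T} ∩ O={T} → {T} (+0)
site 4, node EGMO: EM={G,T} ∩ GO={T} → {T} (+0)
per-site changes: [2, 0, 2, 0, 1]; total = 5

5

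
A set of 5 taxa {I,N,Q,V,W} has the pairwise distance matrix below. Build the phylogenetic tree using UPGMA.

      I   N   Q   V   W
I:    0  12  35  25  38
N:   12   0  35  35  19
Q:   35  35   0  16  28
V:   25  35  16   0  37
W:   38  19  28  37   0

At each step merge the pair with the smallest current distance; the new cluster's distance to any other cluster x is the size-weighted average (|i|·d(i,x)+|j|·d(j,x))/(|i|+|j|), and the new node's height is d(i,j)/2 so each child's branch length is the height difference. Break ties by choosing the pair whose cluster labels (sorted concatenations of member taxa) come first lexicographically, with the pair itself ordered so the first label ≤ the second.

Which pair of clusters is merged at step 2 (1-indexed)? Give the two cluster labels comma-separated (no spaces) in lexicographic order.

1. join I+N (d=12) ⇒ IN; edges |I|=6, |N|=6
  updated: d(IN,Q)=35, d(IN,V)=30, d(IN,W)=57/2
2. join Q+V (d=16) ⇒ QV; edges |Q|=8, |V|=8
  updated: d(IN,QV)=65/2, d(QV,W)=65/2
3. join IN+W (d=57/2) ⇒ INW; edges |IN|=33/4, |W|=57/4
  updated: d(INW,QV)=65/2
4. join INW+QV (d=65/2) ⇒ INQVW; edges |INW|=2, |QV|=33/4
final tree: (((I:6,N:6):33/4,W:57/4):2,(Q:8,V:8):33/4)
total length: 243/4

Q,V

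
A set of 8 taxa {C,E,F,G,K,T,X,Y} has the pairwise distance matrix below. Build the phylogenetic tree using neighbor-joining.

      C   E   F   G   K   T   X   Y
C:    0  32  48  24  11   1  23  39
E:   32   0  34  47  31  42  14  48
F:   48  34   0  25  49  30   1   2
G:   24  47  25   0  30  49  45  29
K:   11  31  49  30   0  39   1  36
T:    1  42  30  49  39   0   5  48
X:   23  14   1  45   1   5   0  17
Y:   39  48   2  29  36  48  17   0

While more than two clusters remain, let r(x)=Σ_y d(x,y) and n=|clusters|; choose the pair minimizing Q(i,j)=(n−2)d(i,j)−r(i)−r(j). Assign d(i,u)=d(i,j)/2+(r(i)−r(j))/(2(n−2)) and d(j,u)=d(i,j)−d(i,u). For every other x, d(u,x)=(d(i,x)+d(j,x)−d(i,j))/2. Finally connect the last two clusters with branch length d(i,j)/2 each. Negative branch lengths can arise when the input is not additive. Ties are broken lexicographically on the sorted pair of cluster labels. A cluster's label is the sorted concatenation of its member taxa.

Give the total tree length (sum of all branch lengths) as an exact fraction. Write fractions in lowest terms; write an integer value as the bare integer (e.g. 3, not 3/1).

iteration 1: select F,Y (d=2, Q=-396); attach at lengths (-3/2, 7/2); label the merged cluster FY
  updated: d(C,FY)=85/2, d(E,FY)=40, d(FY,G)=26, d(FY,K)=83/2, d(FY,T)=38, d(FY,X)=8
iteration 2: select C,T (d=1, Q=-605/2); attach at lengths (-71/20, 91/20); label the merged cluster CT
  updated: d(CT,E)=73/2, d(CT,FY)=159/4, d(CT,G)=36, d(CT,K)=49/2, d(CT,X)=27/2
iteration 3: select FY,G (d=26, Q=-941/4); attach at lengths (301/32, 531/32); label the merged cluster FGY
  updated: d(CT,FGY)=199/8, d(E,FGY)=61/2, d(FGY,K)=91/4, d(FGY,X)=27/2
iteration 4: select K,X (d=1, Q=-473/4); attach at lengths (161/24, -137/24); label the merged cluster KX
  updated: d(CT,KX)=37/2, d(E,KX)=22, d(FGY,KX)=141/8
iteration 5: select CT,FGY (d=199/8, Q=-825/8); attach at lengths (453/32, 343/32); label the merged cluster CFGTY
  updated: d(CFGTY,E)=337/16, d(CFGTY,KX)=45/8
iteration 6: select CFGTY,E (d=337/16, Q=-779/16); attach at lengths (75/32, 599/32); label the merged cluster CEFGTY
  updated: d(CEFGTY,KX)=105/32
iteration 7: select CEFGTY,KX (d=105/32); attach at lengths (105/64, 105/64); label the merged cluster CEFGKTXY
final tree: ((((C:-71/20,T:91/20):453/32,((F:-3/2,Y:7/2):301/32,G:531/32):343/32):75/32,E:599/32):105/64,(K:161/24,X:-137/24):105/64)
total length: 2535/32

2535/32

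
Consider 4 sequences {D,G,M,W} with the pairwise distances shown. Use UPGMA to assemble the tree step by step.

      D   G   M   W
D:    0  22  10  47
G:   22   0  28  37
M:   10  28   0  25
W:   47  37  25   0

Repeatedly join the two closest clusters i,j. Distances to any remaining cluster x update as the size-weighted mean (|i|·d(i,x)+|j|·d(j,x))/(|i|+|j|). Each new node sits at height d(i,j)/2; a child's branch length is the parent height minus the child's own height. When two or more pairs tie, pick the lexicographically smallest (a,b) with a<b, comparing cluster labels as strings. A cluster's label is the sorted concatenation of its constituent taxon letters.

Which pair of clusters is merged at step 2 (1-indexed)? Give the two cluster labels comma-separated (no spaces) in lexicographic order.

iteration 1: select D,M (d=10); attach at lengths (5, 5); label the merged cluster DM
  updated: d(DM,G)=25, d(DM,W)=36
iteration 2: select DM,G (d=25); attach at lengths (15/2, 25/2); label the merged cluster DGM
  updated: d(DGM,W)=109/3
iteration 3: select DGM,W (d=109/3); attach at lengths (17/3, 109/6); label the merged cluster DGMW
final tree: (((D:5,M:5):15/2,G:25/2):17/3,W:109/6)
total length: 323/6

DM,G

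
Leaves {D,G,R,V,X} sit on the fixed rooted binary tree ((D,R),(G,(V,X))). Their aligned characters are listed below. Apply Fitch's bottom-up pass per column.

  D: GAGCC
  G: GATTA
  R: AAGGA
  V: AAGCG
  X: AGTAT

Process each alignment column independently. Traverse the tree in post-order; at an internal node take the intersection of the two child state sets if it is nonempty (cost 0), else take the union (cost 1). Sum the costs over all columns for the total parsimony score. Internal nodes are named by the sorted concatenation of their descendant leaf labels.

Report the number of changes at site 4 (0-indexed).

site 0, node DR: D={G} ∪ R={A} → {A,G} (+1)
site 0, node VX: V={A} ∩ X={A} → {A} (+0)
site 0, node GVX: G={G} ∪ VX={A} → {A,G} (+1)
site 0, node DGRVX: DR={A,G} ∩ GVX={A,G} → {A,G} (+0)
site 1, node DR: D={A} ∩ R={A} → {A} (+0)
site 1, node VX: V={A} ∪ X={G} → {A,G} (+1)
site 1, node GVX: G={A} ∩ VX={A,G} → {A} (+0)
site 1, node DGRVX: DR={A} ∩ GVX={A} → {A} (+0)
site 2, node DR: D={G} ∩ R={G} → {G} (+0)
site 2, node VX: V={G} ∪ X={T} → {G,T} (+1)
site 2, node GVX: G={T} ∩ VX={G,T} → {T} (+0)
site 2, node DGRVX: DR={G} ∪ GVX={T} → {G,T} (+1)
site 3, node DR: D={C} ∪ R={G} → {C,G} (+1)
site 3, node VX: V={C} ∪ X={A} → {A,C} (+1)
site 3, node GVX: G={T} ∪ VX={A,C} → {A,C,T} (+1)
site 3, node DGRVX: DR={C,G} ∩ GVX={A,C,T} → {C} (+0)
site 4, node DR: D={C} ∪ R={A} → {A,C} (+1)
site 4, node VX: V={G} ∪ X={T} → {G,T} (+1)
site 4, node GVX: G={A} ∪ VX={G,T} → {A,G,T} (+1)
site 4, node DGRVX: DR={A,C} ∩ GVX={A,G,T} → {A} (+0)
per-site changes: [2, 1, 2, 3, 3]; total = 11

3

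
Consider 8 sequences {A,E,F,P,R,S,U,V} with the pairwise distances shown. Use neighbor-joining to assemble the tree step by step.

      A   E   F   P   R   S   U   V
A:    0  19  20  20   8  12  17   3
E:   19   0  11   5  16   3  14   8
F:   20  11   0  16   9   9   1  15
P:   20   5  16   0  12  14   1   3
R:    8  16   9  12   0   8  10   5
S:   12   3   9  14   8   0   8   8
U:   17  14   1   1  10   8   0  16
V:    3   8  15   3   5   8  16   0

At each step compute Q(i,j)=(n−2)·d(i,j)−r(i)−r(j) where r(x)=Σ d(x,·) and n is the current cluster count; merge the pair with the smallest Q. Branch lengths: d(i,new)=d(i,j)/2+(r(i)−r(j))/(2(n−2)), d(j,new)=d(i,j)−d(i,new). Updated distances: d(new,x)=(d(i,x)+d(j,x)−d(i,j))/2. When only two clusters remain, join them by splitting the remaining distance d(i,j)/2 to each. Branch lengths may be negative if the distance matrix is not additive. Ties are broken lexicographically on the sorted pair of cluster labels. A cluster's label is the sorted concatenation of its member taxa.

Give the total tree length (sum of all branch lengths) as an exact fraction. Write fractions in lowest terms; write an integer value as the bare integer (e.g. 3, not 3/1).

iteration 1: select F,U (d=1, Q=-142); attach at lengths (5/3, -2/3); label the merged cluster FU
  updated: d(A,FU)=18, d(E,FU)=12, d(FU,P)=8, d(FU,R)=9, d(FU,S)=8, d(FU,V)=15
iteration 2: select A,V (d=3, Q=-107); attach at lengths (53/10, -23/10); label the merged cluster AV
  updated: d(AV,E)=12, d(AV,FU)=15, d(AV,P)=10, d(AV,R)=5, d(AV,S)=17/2
iteration 3: select AV,R (d=5, Q=-161/2); attach at lengths (41/16, 39/16); label the merged cluster ARV
  updated: d(ARV,E)=23/2, d(ARV,FU)=19/2, d(ARV,P)=17/2, d(ARV,S)=23/4
iteration 4: select E,S (d=3, Q=-213/4); attach at lengths (13/8, 11/8); label the merged cluster ES
  updated: d(ARV,ES)=57/8, d(ES,FU)=17/2, d(ES,P)=8
iteration 5: select ARV,ES (d=57/8, Q=-69/2); attach at lengths (63/16, 51/16); label the merged cluster AERSV
  updated: d(AERSV,FU)=87/16, d(AERSV,P)=75/16
iteration 6: select AERSV,FU (d=87/16, Q=-145/8); attach at lengths (17/16, 35/8); label the merged cluster AEFRSUV
  updated: d(AEFRSUV,P)=29/8
iteration 7: select AEFRSUV,P (d=29/8); attach at lengths (29/16, 29/16); label the merged cluster AEFPRSUV
final tree: (((((A:53/10,V:-23/10):41/16,R:39/16):63/16,(E:13/8,S:11/8):51/16):17/16,(F:5/3,U:-2/3):35/8):29/16,P:29/16)
total length: 451/16

451/16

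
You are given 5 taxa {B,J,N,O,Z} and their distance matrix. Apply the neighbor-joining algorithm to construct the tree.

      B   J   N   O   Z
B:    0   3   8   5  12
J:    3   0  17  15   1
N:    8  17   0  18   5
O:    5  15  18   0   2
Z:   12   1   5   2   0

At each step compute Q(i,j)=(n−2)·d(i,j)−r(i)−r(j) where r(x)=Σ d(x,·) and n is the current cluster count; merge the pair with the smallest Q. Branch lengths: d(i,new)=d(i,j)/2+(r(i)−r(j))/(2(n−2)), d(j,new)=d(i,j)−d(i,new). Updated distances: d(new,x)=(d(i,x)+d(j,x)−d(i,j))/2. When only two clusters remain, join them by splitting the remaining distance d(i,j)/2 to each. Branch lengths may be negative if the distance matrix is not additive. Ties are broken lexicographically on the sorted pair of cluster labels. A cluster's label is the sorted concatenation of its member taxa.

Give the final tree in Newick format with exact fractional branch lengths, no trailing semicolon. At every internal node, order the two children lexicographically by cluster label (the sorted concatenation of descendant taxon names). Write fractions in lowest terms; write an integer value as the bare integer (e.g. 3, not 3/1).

((((B:1/6,J:17/6):25/8,N:63/8):21/8,O:41/8):-25/16,Z:-25/16)

iteration 1: select B,J (d=3, Q=-55); attach at lengths (1/6, 17/6); label the merged cluster BJ
  updated: d(BJ,N)=11, d(BJ,O)=17/2, d(BJ,Z)=5
iteration 2: select BJ,N (d=11, Q=-73/2); attach at lengths (25/8, 63/8); label the merged cluster BJN
  updated: d(BJN,O)=31/4, d(BJN,Z)=-1/2
iteration 3: select BJN,O (d=31/4, Q=-37/4); attach at lengths (21/8, 41/8); label the merged cluster BJNO
  updated: d(BJNO,Z)=-25/8
iteration 4: select BJNO,Z (d=-25/8); attach at lengths (-25/16, -25/16); label the merged cluster BJNOZ
final tree: ((((B:1/6,J:17/6):25/8,N:63/8):21/8,O:41/8):-25/16,Z:-25/16)
total length: 149/8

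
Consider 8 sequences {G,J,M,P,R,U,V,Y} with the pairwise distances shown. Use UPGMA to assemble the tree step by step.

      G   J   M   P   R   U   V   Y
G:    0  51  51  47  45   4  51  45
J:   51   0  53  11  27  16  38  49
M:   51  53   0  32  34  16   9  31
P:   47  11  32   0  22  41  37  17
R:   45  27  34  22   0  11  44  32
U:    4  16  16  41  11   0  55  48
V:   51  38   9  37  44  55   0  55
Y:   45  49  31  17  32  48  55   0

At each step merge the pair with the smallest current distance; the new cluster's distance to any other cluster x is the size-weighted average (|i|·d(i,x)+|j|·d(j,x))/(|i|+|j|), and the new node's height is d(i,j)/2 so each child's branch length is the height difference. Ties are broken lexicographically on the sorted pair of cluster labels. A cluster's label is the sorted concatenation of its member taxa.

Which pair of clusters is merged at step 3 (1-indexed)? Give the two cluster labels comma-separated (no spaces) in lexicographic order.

J,P

step 1: merge (G,U) at d=4; branch lengths G→2, U→2; new cluster GU
  updated: d(GU,J)=67/2, d(GU,M)=67/2, d(GU,P)=44, d(GU,R)=28, d(GU,V)=53, d(GU,Y)=93/2
step 2: merge (M,V) at d=9; branch lengths M→9/2, V→9/2; new cluster MV
  updated: d(GU,MV)=173/4, d(J,MV)=91/2, d(MV,P)=69/2, d(MV,R)=39, d(MV,Y)=43
step 3: merge (J,P) at d=11; branch lengths J→11/2, P→11/2; new cluster JP
  updated: d(GU,JP)=155/4, d(JP,MV)=40, d(JP,R)=49/2, d(JP,Y)=33
step 4: merge (JP,R) at d=49/2; branch lengths JP→27/4, R→49/4; new cluster JPR
  updated: d(GU,JPR)=211/6, d(JPR,MV)=119/3, d(JPR,Y)=98/3
step 5: merge (JPR,Y) at d=98/3; branch lengths JPR→49/12, Y→49/3; new cluster JPRY
  updated: d(GU,JPRY)=38, d(JPRY,MV)=81/2
step 6: merge (GU,JPRY) at d=38; branch lengths GU→17, JPRY→8/3; new cluster GJPRUY
  updated: d(GJPRUY,MV)=497/12
step 7: merge (GJPRUY,MV) at d=497/12; branch lengths GJPRUY→41/24, MV→389/24; new cluster GJMPRUVY
final tree: (((G:2,U:2):17,(((J:11/2,P:11/2):27/4,R:49/4):49/12,Y:49/3):8/3):41/24,(M:9/2,V:9/2):389/24)
total length: 101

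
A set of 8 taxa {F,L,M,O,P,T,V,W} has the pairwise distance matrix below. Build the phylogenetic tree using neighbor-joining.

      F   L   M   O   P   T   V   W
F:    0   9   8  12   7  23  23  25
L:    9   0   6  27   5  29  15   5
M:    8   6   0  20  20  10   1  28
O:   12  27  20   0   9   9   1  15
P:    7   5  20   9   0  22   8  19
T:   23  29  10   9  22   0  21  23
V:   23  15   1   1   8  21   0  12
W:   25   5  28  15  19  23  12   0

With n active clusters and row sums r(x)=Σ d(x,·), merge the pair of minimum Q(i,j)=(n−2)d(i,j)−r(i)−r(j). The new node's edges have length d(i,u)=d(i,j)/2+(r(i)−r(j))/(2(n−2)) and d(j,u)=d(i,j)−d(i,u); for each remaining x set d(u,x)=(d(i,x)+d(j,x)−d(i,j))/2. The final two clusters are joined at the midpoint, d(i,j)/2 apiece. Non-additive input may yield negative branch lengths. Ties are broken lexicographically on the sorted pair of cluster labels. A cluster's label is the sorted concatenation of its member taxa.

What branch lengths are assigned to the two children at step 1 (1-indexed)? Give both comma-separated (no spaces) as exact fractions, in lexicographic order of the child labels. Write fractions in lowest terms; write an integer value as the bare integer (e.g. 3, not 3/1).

iteration 1: select L,W (d=5, Q=-193); attach at lengths (-1/12, 61/12); label the merged cluster LW
  updated: d(F,LW)=29/2, d(LW,M)=29/2, d(LW,O)=37/2, d(LW,P)=19/2, d(LW,T)=47/2, d(LW,V)=11
iteration 2: select M,V (d=1, Q=-267/2); attach at lengths (27/20, -7/20); label the merged cluster MV
  updated: d(F,MV)=15, d(LW,MV)=49/4, d(MV,O)=10, d(MV,P)=27/2, d(MV,T)=15
iteration 3: select O,T (d=9, Q=-115); attach at lengths (1/4, 35/4); label the merged cluster OT
  updated: d(F,OT)=13, d(LW,OT)=33/2, d(MV,OT)=8, d(OT,P)=11
iteration 4: select MV,OT (d=8, Q=-293/4); attach at lengths (97/24, 95/24); label the merged cluster MOTV
  updated: d(F,MOTV)=10, d(LW,MOTV)=83/8, d(MOTV,P)=33/4
iteration 5: select F,P (d=7, Q=-169/4); attach at lengths (83/16, 29/16); label the merged cluster FP
  updated: d(FP,LW)=17/2, d(FP,MOTV)=45/8
iteration 6: select FP,LW (d=17/2, Q=-49/2); attach at lengths (15/8, 53/8); label the merged cluster FLPW
  updated: d(FLPW,MOTV)=15/4
iteration 7: select FLPW,MOTV (d=15/4); attach at lengths (15/8, 15/8); label the merged cluster FLMOPTVW
final tree: (((F:83/16,P:29/16):15/8,(L:-1/12,W:61/12):53/8):15/8,((M:27/20,V:-7/20):97/24,(O:1/4,T:35/4):95/24):15/8)
total length: 169/4

-1/12,61/12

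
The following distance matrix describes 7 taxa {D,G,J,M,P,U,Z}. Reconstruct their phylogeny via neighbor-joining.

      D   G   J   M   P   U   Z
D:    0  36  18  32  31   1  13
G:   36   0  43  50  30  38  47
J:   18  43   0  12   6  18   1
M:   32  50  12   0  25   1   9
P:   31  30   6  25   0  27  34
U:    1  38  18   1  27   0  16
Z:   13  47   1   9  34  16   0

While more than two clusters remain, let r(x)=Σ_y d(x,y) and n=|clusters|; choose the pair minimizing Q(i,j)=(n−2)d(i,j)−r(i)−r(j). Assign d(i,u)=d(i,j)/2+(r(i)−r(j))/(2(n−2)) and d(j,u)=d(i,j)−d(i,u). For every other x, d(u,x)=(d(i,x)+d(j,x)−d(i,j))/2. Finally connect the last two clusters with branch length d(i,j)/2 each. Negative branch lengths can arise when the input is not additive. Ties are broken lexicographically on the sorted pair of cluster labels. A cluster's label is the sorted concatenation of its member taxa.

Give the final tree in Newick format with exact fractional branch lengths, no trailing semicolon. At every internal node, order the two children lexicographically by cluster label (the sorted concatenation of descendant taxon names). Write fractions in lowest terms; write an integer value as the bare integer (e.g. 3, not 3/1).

(((((D:33/8,U:-25/8):85/12,(G:241/10,P:59/10):125/12):63/16,M:105/16):55/16,J:-5/16):21/32,Z:21/32)

step 1: merge (G,P) at d=30, Q=-247; branch lengths G→241/10, P→59/10; new cluster GP
  updated: d(D,GP)=37/2, d(GP,J)=19/2, d(GP,M)=45/2, d(GP,U)=35/2, d(GP,Z)=51/2
step 2: merge (D,U) at d=1, Q=-132; branch lengths D→33/8, U→-25/8; new cluster DU
  updated: d(DU,GP)=35/2, d(DU,J)=35/2, d(DU,M)=16, d(DU,Z)=14
step 3: merge (DU,GP) at d=35/2, Q=-175/2; branch lengths DU→85/12, GP→125/12; new cluster DGPU
  updated: d(DGPU,J)=19/4, d(DGPU,M)=21/2, d(DGPU,Z)=11
step 4: merge (DGPU,M) at d=21/2, Q=-147/4; branch lengths DGPU→63/16, M→105/16; new cluster DGMPU
  updated: d(DGMPU,J)=25/8, d(DGMPU,Z)=19/4
step 5: merge (DGMPU,J) at d=25/8, Q=-71/8; branch lengths DGMPU→55/16, J→-5/16; new cluster DGJMPU
  updated: d(DGJMPU,Z)=21/16
step 6: merge (DGJMPU,Z) at d=21/16; branch lengths DGJMPU→21/32, Z→21/32; new cluster DGJMPUZ
final tree: (((((D:33/8,U:-25/8):85/12,(G:241/10,P:59/10):125/12):63/16,M:105/16):55/16,J:-5/16):21/32,Z:21/32)
total length: 1015/16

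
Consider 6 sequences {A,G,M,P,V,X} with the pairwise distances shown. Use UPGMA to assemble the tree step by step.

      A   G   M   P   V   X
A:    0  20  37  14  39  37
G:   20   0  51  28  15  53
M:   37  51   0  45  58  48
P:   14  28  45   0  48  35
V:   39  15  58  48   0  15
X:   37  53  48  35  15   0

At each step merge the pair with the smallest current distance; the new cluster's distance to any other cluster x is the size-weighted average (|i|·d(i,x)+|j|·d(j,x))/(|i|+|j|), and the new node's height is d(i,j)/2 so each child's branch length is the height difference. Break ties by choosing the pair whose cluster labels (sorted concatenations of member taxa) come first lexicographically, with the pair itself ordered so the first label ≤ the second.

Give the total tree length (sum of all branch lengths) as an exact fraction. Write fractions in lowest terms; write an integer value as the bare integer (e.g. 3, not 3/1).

3867/40

step 1: merge (A,P) at d=14; branch lengths A→7, P→7; new cluster AP
  updated: d(AP,G)=24, d(AP,M)=41, d(AP,V)=87/2, d(AP,X)=36
step 2: merge (G,V) at d=15; branch lengths G→15/2, V→15/2; new cluster GV
  updated: d(AP,GV)=135/4, d(GV,M)=109/2, d(GV,X)=34
step 3: merge (AP,GV) at d=135/4; branch lengths AP→79/8, GV→75/8; new cluster AGPV
  updated: d(AGPV,M)=191/4, d(AGPV,X)=35
step 4: merge (AGPV,X) at d=35; branch lengths AGPV→5/8, X→35/2; new cluster AGPVX
  updated: d(AGPVX,M)=239/5
step 5: merge (AGPVX,M) at d=239/5; branch lengths AGPVX→32/5, M→239/10; new cluster AGMPVX
final tree: ((((A:7,P:7):79/8,(G:15/2,V:15/2):75/8):5/8,X:35/2):32/5,M:239/10)
total length: 3867/40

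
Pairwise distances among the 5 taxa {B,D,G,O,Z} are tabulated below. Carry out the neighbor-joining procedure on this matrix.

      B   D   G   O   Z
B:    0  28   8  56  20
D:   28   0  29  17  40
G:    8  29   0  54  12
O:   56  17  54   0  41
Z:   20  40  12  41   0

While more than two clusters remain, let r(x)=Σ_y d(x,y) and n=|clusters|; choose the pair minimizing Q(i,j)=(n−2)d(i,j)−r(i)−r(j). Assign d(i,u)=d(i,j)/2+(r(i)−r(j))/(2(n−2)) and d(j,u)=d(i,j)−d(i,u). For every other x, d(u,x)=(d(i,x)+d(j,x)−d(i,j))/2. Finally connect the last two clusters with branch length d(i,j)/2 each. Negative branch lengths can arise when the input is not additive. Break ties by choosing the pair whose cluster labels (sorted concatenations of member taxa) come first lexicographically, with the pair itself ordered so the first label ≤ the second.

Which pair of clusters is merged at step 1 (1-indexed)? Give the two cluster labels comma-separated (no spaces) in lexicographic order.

step 1: merge (D,O) at d=17, Q=-231; branch lengths D→-1/2, O→35/2; new cluster DO
  updated: d(B,DO)=67/2, d(DO,G)=33, d(DO,Z)=32
step 2: merge (B,G) at d=8, Q=-197/2; branch lengths B→49/8, G→15/8; new cluster BG
  updated: d(BG,DO)=117/4, d(BG,Z)=12
step 3: merge (BG,DO) at d=117/4, Q=-293/4; branch lengths BG→37/8, DO→197/8; new cluster BDGO
  updated: d(BDGO,Z)=59/8
step 4: merge (BDGO,Z) at d=59/8; branch lengths BDGO→59/16, Z→59/16; new cluster BDGOZ
final tree: (((B:49/8,G:15/8):37/8,(D:-1/2,O:35/2):197/8):59/16,Z:59/16)
total length: 493/8

D,O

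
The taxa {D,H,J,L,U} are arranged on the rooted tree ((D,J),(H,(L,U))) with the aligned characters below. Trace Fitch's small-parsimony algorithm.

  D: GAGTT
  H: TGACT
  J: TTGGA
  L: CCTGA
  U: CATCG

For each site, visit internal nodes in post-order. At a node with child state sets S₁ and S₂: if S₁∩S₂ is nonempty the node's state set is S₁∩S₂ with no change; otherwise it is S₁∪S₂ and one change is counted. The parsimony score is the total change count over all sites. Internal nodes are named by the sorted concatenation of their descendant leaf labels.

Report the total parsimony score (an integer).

13

DJ@0: {G} ∪ {T} = {G,T} (union, +1)
LU@0: {C} ∩ {C} = {C} (intersection, +0)
HLU@0: {T} ∪ {C} = {C,T} (union, +1)
DHJLU@0: {G,T} ∩ {C,T} = {T} (intersection, +0)
DJ@1: {A} ∪ {T} = {A,T} (union, +1)
LU@1: {C} ∪ {A} = {A,C} (union, +1)
HLU@1: {G} ∪ {A,C} = {A,C,G} (union, +1)
DHJLU@1: {A,T} ∩ {A,C,G} = {A} (intersection, +0)
DJ@2: {G} ∩ {G} = {G} (intersection, +0)
LU@2: {T} ∩ {T} = {T} (intersection, +0)
HLU@2: {A} ∪ {T} = {A,T} (union, +1)
DHJLU@2: {G} ∪ {A,T} = {A,G,T} (union, +1)
DJ@3: {T} ∪ {G} = {G,T} (union, +1)
LU@3: {G} ∪ {C} = {C,G} (union, +1)
HLU@3: {C} ∩ {C,G} = {C} (intersection, +0)
DHJLU@3: {G,T} ∪ {C} = {C,G,T} (union, +1)
DJ@4: {T} ∪ {A} = {A,T} (union, +1)
LU@4: {A} ∪ {G} = {A,G} (union, +1)
HLU@4: {T} ∪ {A,G} = {A,G,T} (union, +1)
DHJLU@4: {A,T} ∩ {A,G,T} = {A,T} (intersection, +0)
per-site changes: [2, 3, 2, 3, 3]; total = 13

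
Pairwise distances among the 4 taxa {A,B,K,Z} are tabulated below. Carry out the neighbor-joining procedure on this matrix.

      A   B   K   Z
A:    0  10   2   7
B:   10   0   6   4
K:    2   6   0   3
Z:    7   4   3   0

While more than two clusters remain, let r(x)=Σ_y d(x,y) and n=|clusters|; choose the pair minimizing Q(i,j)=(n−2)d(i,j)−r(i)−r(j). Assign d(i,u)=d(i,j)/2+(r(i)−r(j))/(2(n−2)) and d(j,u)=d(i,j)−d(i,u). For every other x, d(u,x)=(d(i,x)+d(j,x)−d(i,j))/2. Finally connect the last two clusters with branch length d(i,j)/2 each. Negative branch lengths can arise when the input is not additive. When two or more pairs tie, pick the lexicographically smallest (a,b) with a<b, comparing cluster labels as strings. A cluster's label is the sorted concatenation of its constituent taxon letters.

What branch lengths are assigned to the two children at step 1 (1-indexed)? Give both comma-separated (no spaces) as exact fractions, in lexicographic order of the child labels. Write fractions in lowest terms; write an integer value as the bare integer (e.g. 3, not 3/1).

iteration 1: select A,K (d=2, Q=-26); attach at lengths (3, -1); label the merged cluster AK
  updated: d(AK,B)=7, d(AK,Z)=4
iteration 2: select AK,B (d=7, Q=-15); attach at lengths (7/2, 7/2); label the merged cluster ABK
  updated: d(ABK,Z)=1/2
iteration 3: select ABK,Z (d=1/2); attach at lengths (1/4, 1/4); label the merged cluster ABKZ
final tree: (((A:3,K:-1):7/2,B:7/2):1/4,Z:1/4)
total length: 19/2

3,-1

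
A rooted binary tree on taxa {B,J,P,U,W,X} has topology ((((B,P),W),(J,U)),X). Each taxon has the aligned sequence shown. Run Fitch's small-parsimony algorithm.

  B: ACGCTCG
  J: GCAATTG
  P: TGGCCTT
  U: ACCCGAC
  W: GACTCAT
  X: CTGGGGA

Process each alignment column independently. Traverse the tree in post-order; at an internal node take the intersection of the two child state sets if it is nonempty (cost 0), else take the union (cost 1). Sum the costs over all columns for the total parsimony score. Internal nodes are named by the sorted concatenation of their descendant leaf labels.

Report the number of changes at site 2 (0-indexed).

3

site 0, node BP: B={A} ∪ P={T} → {A,T} (+1)
site 0, node BPW: BP={A,T} ∪ W={G} → {A,G,T} (+1)
site 0, node JU: J={G} ∪ U={A} → {A,G} (+1)
site 0, node BJPUW: BPW={A,G,T} ∩ JU={A,G} → {A,G} (+0)
site 0, node BJPUWX: BJPUW={A,G} ∪ X={C} → {A,C,G} (+1)
site 1, node BP: B={C} ∪ P={G} → {C,G} (+1)
site 1, node BPW: BP={C,G} ∪ W={A} → {A,C,G} (+1)
site 1, node JU: J={C} ∩ U={C} → {C} (+0)
site 1, node BJPUW: BPW={A,C,G} ∩ JU={C} → {C} (+0)
site 1, node BJPUWX: BJPUW={C} ∪ X={T} → {C,T} (+1)
site 2, node BP: B={G} ∩ P={G} → {G} (+0)
site 2, node BPW: BP={G} ∪ W={C} → {C,G} (+1)
site 2, node JU: J={A} ∪ U={C} → {A,C} (+1)
site 2, node BJPUW: BPW={C,G} ∩ JU={A,C} → {C} (+0)
site 2, node BJPUWX: BJPUW={C} ∪ X={G} → {C,G} (+1)
site 3, node BP: B={C} ∩ P={C} → {C} (+0)
site 3, node BPW: BP={C} ∪ W={T} → {C,T} (+1)
site 3, node JU: J={A} ∪ U={C} → {A,C} (+1)
site 3, node BJPUW: BPW={C,T} ∩ JU={A,C} → {C} (+0)
site 3, node BJPUWX: BJPUW={C} ∪ X={G} → {C,G} (+1)
site 4, node BP: B={T} ∪ P={C} → {C,T} (+1)
site 4, node BPW: BP={C,T} ∩ W={C} → {C} (+0)
site 4, node JU: J={T} ∪ U={G} → {G,T} (+1)
site 4, node BJPUW: BPW={C} ∪ JU={G,T} → {C,G,T} (+1)
site 4, node BJPUWX: BJPUW={C,G,T} ∩ X={G} → {G} (+0)
site 5, node BP: B={C} ∪ P={T} → {C,T} (+1)
site 5, node BPW: BP={C,T} ∪ W={A} → {A,C,T} (+1)
site 5, node JU: J={T} ∪ U={A} → {A,T} (+1)
site 5, node BJPUW: BPW={A,C,T} ∩ JU={A,T} → {A,T} (+0)
site 5, node BJPUWX: BJPUW={A,T} ∪ X={G} → {A,G,T} (+1)
site 6, node BP: B={G} ∪ P={T} → {G,T} (+1)
site 6, node BPW: BP={G,T} ∩ W={T} → {T} (+0)
site 6, node JU: J={G} ∪ U={C} → {C,G} (+1)
site 6, node BJPUW: BPW={T} ∪ JU={C,G} → {C,G,T} (+1)
site 6, node BJPUWX: BJPUW={C,G,T} ∪ X={A} → {A,C,G,T} (+1)
per-site changes: [4, 3, 3, 3, 3, 4, 4]; total = 24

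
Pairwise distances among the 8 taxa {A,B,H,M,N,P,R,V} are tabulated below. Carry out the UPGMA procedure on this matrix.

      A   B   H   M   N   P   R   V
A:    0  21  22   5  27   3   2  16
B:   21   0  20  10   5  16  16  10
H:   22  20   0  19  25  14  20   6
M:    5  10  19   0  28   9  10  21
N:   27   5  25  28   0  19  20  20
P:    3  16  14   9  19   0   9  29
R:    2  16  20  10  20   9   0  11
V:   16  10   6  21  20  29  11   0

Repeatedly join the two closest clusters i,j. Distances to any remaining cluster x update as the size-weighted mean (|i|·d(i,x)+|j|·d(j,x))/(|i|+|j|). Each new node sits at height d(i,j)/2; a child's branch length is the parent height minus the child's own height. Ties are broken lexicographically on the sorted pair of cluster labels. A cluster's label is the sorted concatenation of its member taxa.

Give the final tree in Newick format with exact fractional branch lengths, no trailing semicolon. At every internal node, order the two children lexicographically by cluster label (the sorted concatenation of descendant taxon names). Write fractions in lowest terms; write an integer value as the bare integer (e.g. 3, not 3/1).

((((A:1,R:1):2,P:3):1,M:4):181/32,((B:5/2,N:5/2):55/8,(H:3,V:3):51/8):9/32)

1. join A+R (d=2) ⇒ AR; edges |A|=1, |R|=1
  updated: d(AR,B)=37/2, d(AR,H)=21, d(AR,M)=15/2, d(AR,N)=47/2, d(AR,P)=6, d(AR,V)=27/2
2. join B+N (d=5) ⇒ BN; edges |B|=5/2, |N|=5/2
  updated: d(AR,BN)=21, d(BN,H)=45/2, d(BN,M)=19, d(BN,P)=35/2, d(BN,V)=15
3. join AR+P (d=6) ⇒ APR; edges |AR|=2, |P|=3
  updated: d(APR,BN)=119/6, d(APR,H)=56/3, d(APR,M)=8, d(APR,V)=56/3
4. join H+V (d=6) ⇒ HV; edges |H|=3, |V|=3
  updated: d(APR,HV)=56/3, d(BN,HV)=75/4, d(HV,M)=20
5. join APR+M (d=8) ⇒ AMPR; edges |APR|=1, |M|=4
  updated: d(AMPR,BN)=157/8, d(AMPR,HV)=19
6. join BN+HV (d=75/4) ⇒ BHNV; edges |BN|=55/8, |HV|=51/8
  updated: d(AMPR,BHNV)=309/16
7. join AMPR+BHNV (d=309/16) ⇒ ABHMNPRV; edges |AMPR|=181/32, |BHNV|=9/32
final tree: ((((A:1,R:1):2,P:3):1,M:4):181/32,((B:5/2,N:5/2):55/8,(H:3,V:3):51/8):9/32)
total length: 675/16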